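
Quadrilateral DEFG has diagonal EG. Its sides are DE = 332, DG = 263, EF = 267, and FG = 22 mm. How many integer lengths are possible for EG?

From triangle DEG: 69 < EG < 595.
From triangle FEG: 245 < EG < 289.
Intersection: 245 < EG < 289, so integers 246 through 288: 43 values.

43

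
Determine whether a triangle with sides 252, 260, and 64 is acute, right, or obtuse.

Compare the square of the longest side to the sum of squares of the other two: 64² + 252² = 67600 = 260².

right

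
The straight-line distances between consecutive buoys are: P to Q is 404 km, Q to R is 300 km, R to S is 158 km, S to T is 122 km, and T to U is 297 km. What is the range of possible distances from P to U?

The maximum is all hops collinear in one direction: 404 + 300 + 158 + 122 + 297 = 1281.
The longest hop is 404; the others sum to 877. Since 404 ≤ 877, the path can fold back on itself completely, so the minimum distance is 0.

0 ≤ PU ≤ 1281 km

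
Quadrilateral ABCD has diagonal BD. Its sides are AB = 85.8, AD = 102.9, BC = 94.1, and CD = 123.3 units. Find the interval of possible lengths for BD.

From triangle ABD: |85.8 − 102.9| < BD < 85.8 + 102.9, i.e. 17.1 < BD < 188.7.
From triangle CBD: 29.2 < BD < 217.4.
Both must hold, so BD lies in the intersection.

29.2 < BD < 188.7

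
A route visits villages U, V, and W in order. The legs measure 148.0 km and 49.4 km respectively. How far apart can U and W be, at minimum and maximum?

98.6 ≤ UW ≤ 197.4 km

By the triangle inequality, |148.0 − 49.4| ≤ UW ≤ 148.0 + 49.4.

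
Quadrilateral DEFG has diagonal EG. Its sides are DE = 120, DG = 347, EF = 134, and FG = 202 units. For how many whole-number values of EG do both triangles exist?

From triangle DEG: 227 < EG < 467.
From triangle FEG: 68 < EG < 336.
Intersection: 227 < EG < 336, so integers 228 through 335: 108 values.

108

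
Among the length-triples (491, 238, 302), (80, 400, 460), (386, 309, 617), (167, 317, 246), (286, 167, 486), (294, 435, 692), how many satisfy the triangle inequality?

(238,302,491): 238+302 > 491 → valid
(80,400,460): 80+400 > 460 → valid
(309,386,617): 309+386 > 617 → valid
(167,246,317): 167+246 > 317 → valid
(167,286,486): 167+286 ≤ 486 → not valid
(294,435,692): 294+435 > 692 → valid
5 of the 6 triples form a triangle.

5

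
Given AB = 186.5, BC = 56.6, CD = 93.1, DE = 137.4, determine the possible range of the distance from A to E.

0 ≤ AE ≤ 473.6

The maximum is all hops collinear in one direction: 186.5 + 56.6 + 93.1 + 137.4 = 473.6.
The longest hop is 186.5; the others sum to 287.1. Since 186.5 ≤ 287.1, the path can fold back on itself completely, so the minimum distance is 0.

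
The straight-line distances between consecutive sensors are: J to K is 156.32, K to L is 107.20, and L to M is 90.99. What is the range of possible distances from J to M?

The maximum is all hops collinear in one direction: 156.32 + 107.20 + 90.99 = 354.51.
The longest hop is 156.32; the others sum to 198.19. Since 156.32 ≤ 198.19, the path can fold back on itself completely, so the minimum distance is 0.

0 ≤ JM ≤ 354.51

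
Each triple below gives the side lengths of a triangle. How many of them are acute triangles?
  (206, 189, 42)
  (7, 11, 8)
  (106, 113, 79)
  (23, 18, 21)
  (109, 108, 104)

3

(206,189,42): 42²+189² = 37485 < 42436 = 206² → obtuse
(7,11,8): 7²+8² = 113 < 121 = 11² → obtuse
(106,113,79): 79²+106² = 17477 > 12769 = 113² → acute
(23,18,21): 18²+21² = 765 > 529 = 23² → acute
(109,108,104): 104²+108² = 22480 > 11881 = 109² → acute
3 of the 5 are acute.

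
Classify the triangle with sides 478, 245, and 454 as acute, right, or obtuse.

acute

Compare the square of the longest side to the sum of squares of the other two: 245² + 454² = 266141 > 228484 = 478².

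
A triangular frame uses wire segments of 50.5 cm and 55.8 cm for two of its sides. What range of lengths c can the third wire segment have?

5.3 < c < 106.3 (cm)

By the triangle inequality, c must be less than 50.5 + 55.8 = 106.3 and greater than |50.5 − 55.8| = 5.3.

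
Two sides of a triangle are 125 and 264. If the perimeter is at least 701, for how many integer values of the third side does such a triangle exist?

77

Triangle inequality: 139 < x < 389. Perimeter ≥ 701 gives x ≥ 701 − 125 − 264 = 312.
So 312 ≤ x < 389; integers 312 through 388: 77 values.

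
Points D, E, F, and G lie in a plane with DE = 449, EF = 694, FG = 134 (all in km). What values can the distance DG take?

The maximum is all hops collinear in one direction: 449 + 694 + 134 = 1277.
The longest hop is 694; the others sum to 583. Folding the others back against it leaves at least 694 − 583 = 111.

111 ≤ DG ≤ 1277 km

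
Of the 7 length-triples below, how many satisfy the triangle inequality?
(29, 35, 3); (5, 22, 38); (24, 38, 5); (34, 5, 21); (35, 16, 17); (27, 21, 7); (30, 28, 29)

2

(3,29,35): 3+29 ≤ 35 → not valid
(5,22,38): 5+22 ≤ 38 → not valid
(5,24,38): 5+24 ≤ 38 → not valid
(5,21,34): 5+21 ≤ 34 → not valid
(16,17,35): 16+17 ≤ 35 → not valid
(7,21,27): 7+21 > 27 → valid
(28,29,30): 28+29 > 30 → valid
2 of the 7 triples form a triangle.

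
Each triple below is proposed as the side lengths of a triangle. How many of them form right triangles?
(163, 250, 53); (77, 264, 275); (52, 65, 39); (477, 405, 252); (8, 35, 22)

3

(163,250,53): 53+163 ≤ 250, not a triangle
(77,264,275): 77²+264² = 75625 = 275² → right
(52,65,39): 39²+52² = 4225 = 65² → right
(477,405,252): 252²+405² = 227529 = 477² → right
(8,35,22): 8+22 ≤ 35, not a triangle
3 of the 5 are right.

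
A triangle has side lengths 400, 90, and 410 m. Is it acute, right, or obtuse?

right

Compare the square of the longest side to the sum of squares of the other two: 90² + 400² = 168100 = 410².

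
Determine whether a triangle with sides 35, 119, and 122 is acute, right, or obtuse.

acute

Compare the square of the longest side to the sum of squares of the other two: 35² + 119² = 15386 > 14884 = 122².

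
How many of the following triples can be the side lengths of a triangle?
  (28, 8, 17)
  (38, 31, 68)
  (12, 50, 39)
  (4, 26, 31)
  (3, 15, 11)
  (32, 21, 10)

2

(8,17,28): 8+17 ≤ 28 → not valid
(31,38,68): 31+38 > 68 → valid
(12,39,50): 12+39 > 50 → valid
(4,26,31): 4+26 ≤ 31 → not valid
(3,11,15): 3+11 ≤ 15 → not valid
(10,21,32): 10+21 ≤ 32 → not valid
2 of the 6 triples form a triangle.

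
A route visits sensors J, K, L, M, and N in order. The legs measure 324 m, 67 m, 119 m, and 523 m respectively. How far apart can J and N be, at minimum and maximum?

The maximum is all hops collinear in one direction: 324 + 67 + 119 + 523 = 1033.
The longest hop is 523; the others sum to 510. Folding the others back against it leaves at least 523 − 510 = 13.

13 ≤ JN ≤ 1033 m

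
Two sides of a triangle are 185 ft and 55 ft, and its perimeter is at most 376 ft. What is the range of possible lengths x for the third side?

130 < x ≤ 136

Triangle inequality alone gives 130 < x < 240.
The perimeter condition gives x ≤ 376 − 185 − 55 = 136.
Intersecting the two: 130 < x ≤ 136.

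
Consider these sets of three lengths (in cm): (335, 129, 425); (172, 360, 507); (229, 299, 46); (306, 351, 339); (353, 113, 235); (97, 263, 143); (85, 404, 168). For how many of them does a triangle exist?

3

(129,335,425): 129+335 > 425 → valid
(172,360,507): 172+360 > 507 → valid
(46,229,299): 46+229 ≤ 299 → not valid
(306,339,351): 306+339 > 351 → valid
(113,235,353): 113+235 ≤ 353 → not valid
(97,143,263): 97+143 ≤ 263 → not valid
(85,168,404): 85+168 ≤ 404 → not valid
3 of the 7 triples form a triangle.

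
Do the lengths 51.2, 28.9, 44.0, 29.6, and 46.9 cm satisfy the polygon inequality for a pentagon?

Yes

A pentagon exists iff every side is shorter than the sum of the others — equivalently, the longest side is less than the sum of the rest.
Longest side 51.2 < 149.4 (sum of the remaining 4), so yes.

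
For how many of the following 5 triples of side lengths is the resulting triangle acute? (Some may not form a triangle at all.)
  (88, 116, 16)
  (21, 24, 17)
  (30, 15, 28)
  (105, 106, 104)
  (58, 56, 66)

4

(88,116,16): 16+88 ≤ 116, not a triangle
(21,24,17): 17²+21² = 730 > 576 = 24² → acute
(30,15,28): 15²+28² = 1009 > 900 = 30² → acute
(105,106,104): 104²+105² = 21841 > 11236 = 106² → acute
(58,56,66): 56²+58² = 6500 > 4356 = 66² → acute
4 of the 5 are acute.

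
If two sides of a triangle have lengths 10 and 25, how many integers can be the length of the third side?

The third side lies in the open interval (15, 35).
Integers from 16 to 34 inclusive: 34 − 16 + 1 = 19.

19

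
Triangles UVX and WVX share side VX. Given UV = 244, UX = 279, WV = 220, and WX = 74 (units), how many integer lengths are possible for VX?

147

From triangle UVX: 35 < VX < 523.
From triangle WVX: 146 < VX < 294.
Intersection: 146 < VX < 294, so integers 147 through 293: 147 values.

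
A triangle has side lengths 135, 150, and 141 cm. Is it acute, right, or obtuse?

Compare the square of the longest side to the sum of squares of the other two: 135² + 141² = 38106 > 22500 = 150².

acute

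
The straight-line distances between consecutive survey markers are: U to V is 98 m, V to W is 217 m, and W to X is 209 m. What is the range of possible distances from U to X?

0 ≤ UX ≤ 524 m

The maximum is all hops collinear in one direction: 98 + 217 + 209 = 524.
The longest hop is 217; the others sum to 307. Since 217 ≤ 307, the path can fold back on itself completely, so the minimum distance is 0.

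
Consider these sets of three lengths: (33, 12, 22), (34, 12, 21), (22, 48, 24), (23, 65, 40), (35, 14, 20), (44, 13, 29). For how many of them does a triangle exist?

1

(12,22,33): 12+22 > 33 → valid
(12,21,34): 12+21 ≤ 34 → not valid
(22,24,48): 22+24 ≤ 48 → not valid
(23,40,65): 23+40 ≤ 65 → not valid
(14,20,35): 14+20 ≤ 35 → not valid
(13,29,44): 13+29 ≤ 44 → not valid
1 of the 6 triples forms a triangle.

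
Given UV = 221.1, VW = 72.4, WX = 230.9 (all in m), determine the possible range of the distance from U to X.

0 ≤ UX ≤ 524.4 m

The maximum is all hops collinear in one direction: 221.1 + 72.4 + 230.9 = 524.4.
The longest hop is 230.9; the others sum to 293.5. Since 230.9 ≤ 293.5, the path can fold back on itself completely, so the minimum distance is 0.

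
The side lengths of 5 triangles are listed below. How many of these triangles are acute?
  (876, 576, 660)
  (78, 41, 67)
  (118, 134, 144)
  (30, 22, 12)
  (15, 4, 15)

3

(876,576,660): 576²+660² = 767376 = 876² → right
(78,41,67): 41²+67² = 6170 > 6084 = 78² → acute
(118,134,144): 118²+134² = 31880 > 20736 = 144² → acute
(30,22,12): 12²+22² = 628 < 900 = 30² → obtuse
(15,4,15): 4²+15² = 241 > 225 = 15² → acute
3 of the 5 are acute.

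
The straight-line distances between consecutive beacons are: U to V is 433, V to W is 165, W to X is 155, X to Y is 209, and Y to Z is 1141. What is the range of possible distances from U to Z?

The maximum is all hops collinear in one direction: 433 + 165 + 155 + 209 + 1141 = 2103.
The longest hop is 1141; the others sum to 962. Folding the others back against it leaves at least 1141 − 962 = 179.

179 ≤ UZ ≤ 2103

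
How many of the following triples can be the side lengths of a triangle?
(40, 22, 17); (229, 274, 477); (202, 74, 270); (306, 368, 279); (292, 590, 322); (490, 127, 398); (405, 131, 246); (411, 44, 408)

6

(17,22,40): 17+22 ≤ 40 → not valid
(229,274,477): 229+274 > 477 → valid
(74,202,270): 74+202 > 270 → valid
(279,306,368): 279+306 > 368 → valid
(292,322,590): 292+322 > 590 → valid
(127,398,490): 127+398 > 490 → valid
(131,246,405): 131+246 ≤ 405 → not valid
(44,408,411): 44+408 > 411 → valid
6 of the 8 triples form a triangle.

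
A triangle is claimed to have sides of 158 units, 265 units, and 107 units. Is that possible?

No

The two shorter sides sum to 265, exactly equal to the longest side 265.
That gives only a degenerate (flat) triangle — the inequality must be strict.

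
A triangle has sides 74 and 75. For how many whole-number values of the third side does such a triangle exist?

The third side lies in the open interval (1, 149).
Integers from 2 to 148 inclusive: 148 − 2 + 1 = 147.

147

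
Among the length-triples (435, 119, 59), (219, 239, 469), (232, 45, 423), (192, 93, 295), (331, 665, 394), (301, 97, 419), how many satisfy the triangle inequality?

1

(59,119,435): 59+119 ≤ 435 → not valid
(219,239,469): 219+239 ≤ 469 → not valid
(45,232,423): 45+232 ≤ 423 → not valid
(93,192,295): 93+192 ≤ 295 → not valid
(331,394,665): 331+394 > 665 → valid
(97,301,419): 97+301 ≤ 419 → not valid
1 of the 6 triples forms a triangle.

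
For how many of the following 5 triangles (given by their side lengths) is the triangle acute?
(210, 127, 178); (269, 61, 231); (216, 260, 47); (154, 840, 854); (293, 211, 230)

2

(210,127,178): 127²+178² = 47813 > 44100 = 210² → acute
(269,61,231): 61²+231² = 57082 < 72361 = 269² → obtuse
(216,260,47): 47²+216² = 48865 < 67600 = 260² → obtuse
(154,840,854): 154²+840² = 729316 = 854² → right
(293,211,230): 211²+230² = 97421 > 85849 = 293² → acute
2 of the 5 are acute.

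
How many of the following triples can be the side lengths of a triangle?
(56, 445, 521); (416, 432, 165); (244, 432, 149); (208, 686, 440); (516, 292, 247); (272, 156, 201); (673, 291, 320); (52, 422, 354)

(56,445,521): 56+445 ≤ 521 → not valid
(165,416,432): 165+416 > 432 → valid
(149,244,432): 149+244 ≤ 432 → not valid
(208,440,686): 208+440 ≤ 686 → not valid
(247,292,516): 247+292 > 516 → valid
(156,201,272): 156+201 > 272 → valid
(291,320,673): 291+320 ≤ 673 → not valid
(52,354,422): 52+354 ≤ 422 → not valid
3 of the 8 triples form a triangle.

3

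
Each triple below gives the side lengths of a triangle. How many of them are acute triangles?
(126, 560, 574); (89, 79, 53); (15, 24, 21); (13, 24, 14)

(126,560,574): 126²+560² = 329476 = 574² → right
(89,79,53): 53²+79² = 9050 > 7921 = 89² → acute
(15,24,21): 15²+21² = 666 > 576 = 24² → acute
(13,24,14): 13²+14² = 365 < 576 = 24² → obtuse
2 of the 4 are acute.

2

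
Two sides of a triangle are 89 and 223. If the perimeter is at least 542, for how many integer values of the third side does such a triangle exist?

82

Triangle inequality: 134 < x < 312. Perimeter ≥ 542 gives x ≥ 542 − 89 − 223 = 230.
So 230 ≤ x < 312; integers 230 through 311: 82 values.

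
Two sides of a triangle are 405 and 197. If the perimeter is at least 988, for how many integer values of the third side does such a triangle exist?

216

Triangle inequality: 208 < x < 602. Perimeter ≥ 988 gives x ≥ 988 − 405 − 197 = 386.
So 386 ≤ x < 602; integers 386 through 601: 216 values.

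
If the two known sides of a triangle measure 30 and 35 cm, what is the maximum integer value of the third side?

The third side must be strictly less than 30 + 35 = 65.
The largest integer below 65 is 64.

64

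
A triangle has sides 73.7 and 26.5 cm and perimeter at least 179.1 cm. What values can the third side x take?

78.9 ≤ x < 100.2

Triangle inequality alone gives 47.2 < x < 100.2.
The perimeter condition gives x ≥ 179.1 − 73.7 − 26.5 = 78.9.
Intersecting the two: 78.9 ≤ x < 100.2.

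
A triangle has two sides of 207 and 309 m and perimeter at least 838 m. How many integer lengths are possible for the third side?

194

Triangle inequality: 102 < x < 516. Perimeter ≥ 838 gives x ≥ 838 − 207 − 309 = 322.
So 322 ≤ x < 516; integers 322 through 515: 194 values.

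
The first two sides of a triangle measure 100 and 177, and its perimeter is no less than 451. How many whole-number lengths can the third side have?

Triangle inequality: 77 < x < 277. Perimeter ≥ 451 gives x ≥ 451 − 100 − 177 = 174.
So 174 ≤ x < 277; integers 174 through 276: 103 values.

103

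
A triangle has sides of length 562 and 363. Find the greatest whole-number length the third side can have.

The third side must be strictly less than 562 + 363 = 925.
The largest integer below 925 is 924.

924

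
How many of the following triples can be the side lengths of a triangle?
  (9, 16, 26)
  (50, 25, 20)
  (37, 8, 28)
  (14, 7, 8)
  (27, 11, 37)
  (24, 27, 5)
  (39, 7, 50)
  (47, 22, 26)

4

(9,16,26): 9+16 ≤ 26 → not valid
(20,25,50): 20+25 ≤ 50 → not valid
(8,28,37): 8+28 ≤ 37 → not valid
(7,8,14): 7+8 > 14 → valid
(11,27,37): 11+27 > 37 → valid
(5,24,27): 5+24 > 27 → valid
(7,39,50): 7+39 ≤ 50 → not valid
(22,26,47): 22+26 > 47 → valid
4 of the 8 triples form a triangle.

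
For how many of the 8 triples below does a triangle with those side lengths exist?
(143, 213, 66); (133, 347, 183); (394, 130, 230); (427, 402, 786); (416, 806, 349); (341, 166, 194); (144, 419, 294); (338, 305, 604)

4

(66,143,213): 66+143 ≤ 213 → not valid
(133,183,347): 133+183 ≤ 347 → not valid
(130,230,394): 130+230 ≤ 394 → not valid
(402,427,786): 402+427 > 786 → valid
(349,416,806): 349+416 ≤ 806 → not valid
(166,194,341): 166+194 > 341 → valid
(144,294,419): 144+294 > 419 → valid
(305,338,604): 305+338 > 604 → valid
4 of the 8 triples form a triangle.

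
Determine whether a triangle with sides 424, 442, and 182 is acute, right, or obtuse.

acute

Compare the square of the longest side to the sum of squares of the other two: 182² + 424² = 212900 > 195364 = 442².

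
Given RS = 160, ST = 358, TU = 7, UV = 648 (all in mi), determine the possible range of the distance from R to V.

123 ≤ RV ≤ 1173 mi

The maximum is all hops collinear in one direction: 160 + 358 + 7 + 648 = 1173.
The longest hop is 648; the others sum to 525. Folding the others back against it leaves at least 648 − 525 = 123.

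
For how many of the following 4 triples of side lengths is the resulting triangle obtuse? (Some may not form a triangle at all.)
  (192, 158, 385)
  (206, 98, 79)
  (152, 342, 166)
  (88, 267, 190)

1

(192,158,385): 158+192 ≤ 385, not a triangle
(206,98,79): 79+98 ≤ 206, not a triangle
(152,342,166): 152+166 ≤ 342, not a triangle
(88,267,190): 88²+190² = 43844 < 71289 = 267² → obtuse
1 of the 4 is obtuse.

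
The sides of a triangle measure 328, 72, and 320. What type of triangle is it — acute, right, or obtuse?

right

Compare the square of the longest side to the sum of squares of the other two: 72² + 320² = 107584 = 328².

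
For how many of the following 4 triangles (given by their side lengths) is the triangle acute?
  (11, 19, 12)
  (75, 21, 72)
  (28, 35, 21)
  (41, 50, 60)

(11,19,12): 11²+12² = 265 < 361 = 19² → obtuse
(75,21,72): 21²+72² = 5625 = 75² → right
(28,35,21): 21²+28² = 1225 = 35² → right
(41,50,60): 41²+50² = 4181 > 3600 = 60² → acute
1 of the 4 is acute.

1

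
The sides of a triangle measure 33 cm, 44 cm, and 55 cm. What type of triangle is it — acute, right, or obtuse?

right

Compare the square of the longest side to the sum of squares of the other two: 33² + 44² = 3025 = 55².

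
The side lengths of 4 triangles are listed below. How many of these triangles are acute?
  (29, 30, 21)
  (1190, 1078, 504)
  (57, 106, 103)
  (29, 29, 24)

(29,30,21): 21²+29² = 1282 > 900 = 30² → acute
(1190,1078,504): 504²+1078² = 1416100 = 1190² → right
(57,106,103): 57²+103² = 13858 > 11236 = 106² → acute
(29,29,24): 24²+29² = 1417 > 841 = 29² → acute
3 of the 4 are acute.

3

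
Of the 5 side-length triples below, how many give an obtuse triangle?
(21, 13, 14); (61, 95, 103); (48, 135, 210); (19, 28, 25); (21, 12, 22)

1

(21,13,14): 13²+14² = 365 < 441 = 21² → obtuse
(61,95,103): 61²+95² = 12746 > 10609 = 103² → acute
(48,135,210): 48+135 ≤ 210, not a triangle
(19,28,25): 19²+25² = 986 > 784 = 28² → acute
(21,12,22): 12²+21² = 585 > 484 = 22² → acute
1 of the 5 is obtuse.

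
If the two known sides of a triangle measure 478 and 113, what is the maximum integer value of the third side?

590

The third side must be strictly less than 478 + 113 = 591.
The largest integer below 591 is 590.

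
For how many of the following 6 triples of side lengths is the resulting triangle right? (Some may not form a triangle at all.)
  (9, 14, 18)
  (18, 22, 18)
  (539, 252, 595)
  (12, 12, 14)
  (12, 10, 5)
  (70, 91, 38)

(9,14,18): 9²+14² = 277 < 324 = 18² → obtuse
(18,22,18): 18²+18² = 648 > 484 = 22² → acute
(539,252,595): 252²+539² = 354025 = 595² → right
(12,12,14): 12²+12² = 288 > 196 = 14² → acute
(12,10,5): 5²+10² = 125 < 144 = 12² → obtuse
(70,91,38): 38²+70² = 6344 < 8281 = 91² → obtuse
1 of the 6 is right.

1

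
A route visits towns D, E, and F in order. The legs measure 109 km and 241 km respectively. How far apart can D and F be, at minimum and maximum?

By the triangle inequality, |109 − 241| ≤ DF ≤ 109 + 241.

132 ≤ DF ≤ 350 km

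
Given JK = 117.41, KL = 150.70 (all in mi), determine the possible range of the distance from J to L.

By the triangle inequality, |117.41 − 150.70| ≤ JL ≤ 117.41 + 150.70.

33.29 ≤ JL ≤ 268.11 mi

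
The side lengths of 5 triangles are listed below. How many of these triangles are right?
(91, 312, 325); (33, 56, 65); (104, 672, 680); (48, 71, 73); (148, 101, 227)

(91,312,325): 91²+312² = 105625 = 325² → right
(33,56,65): 33²+56² = 4225 = 65² → right
(104,672,680): 104²+672² = 462400 = 680² → right
(48,71,73): 48²+71² = 7345 > 5329 = 73² → acute
(148,101,227): 101²+148² = 32105 < 51529 = 227² → obtuse
3 of the 5 are right.

3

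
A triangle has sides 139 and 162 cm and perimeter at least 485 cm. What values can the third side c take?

184 ≤ c < 301 cm

Triangle inequality alone gives 23 < c < 301.
The perimeter condition gives c ≥ 485 − 139 − 162 = 184.
Intersecting the two: 184 ≤ c < 301.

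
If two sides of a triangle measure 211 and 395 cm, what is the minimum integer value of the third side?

The third side must be strictly greater than |211 − 395| = 184.
The smallest integer above 184 is 185.

185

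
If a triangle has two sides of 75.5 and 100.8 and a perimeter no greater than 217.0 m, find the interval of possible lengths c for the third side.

25.3 < c ≤ 40.7

Triangle inequality alone gives 25.3 < c < 176.3.
The perimeter condition gives c ≤ 217.0 − 75.5 − 100.8 = 40.7.
Intersecting the two: 25.3 < c ≤ 40.7.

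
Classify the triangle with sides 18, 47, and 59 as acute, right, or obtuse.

Compare the square of the longest side to the sum of squares of the other two: 18² + 47² = 2533 < 3481 = 59².

obtuse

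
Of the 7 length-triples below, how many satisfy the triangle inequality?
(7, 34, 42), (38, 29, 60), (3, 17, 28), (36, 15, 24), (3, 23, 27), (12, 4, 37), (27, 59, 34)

3

(7,34,42): 7+34 ≤ 42 → not valid
(29,38,60): 29+38 > 60 → valid
(3,17,28): 3+17 ≤ 28 → not valid
(15,24,36): 15+24 > 36 → valid
(3,23,27): 3+23 ≤ 27 → not valid
(4,12,37): 4+12 ≤ 37 → not valid
(27,34,59): 27+34 > 59 → valid
3 of the 7 triples form a triangle.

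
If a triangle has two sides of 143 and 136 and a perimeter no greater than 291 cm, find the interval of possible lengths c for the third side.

Triangle inequality alone gives 7 < c < 279.
The perimeter condition gives c ≤ 291 − 143 − 136 = 12.
Intersecting the two: 7 < c ≤ 12.

7 < c ≤ 12 cm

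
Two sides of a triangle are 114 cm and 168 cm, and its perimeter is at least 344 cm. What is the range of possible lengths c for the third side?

Triangle inequality alone gives 54 < c < 282.
The perimeter condition gives c ≥ 344 − 114 − 168 = 62.
Intersecting the two: 62 ≤ c < 282.

62 ≤ c < 282 cm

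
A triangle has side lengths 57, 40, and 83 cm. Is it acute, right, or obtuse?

Compare the square of the longest side to the sum of squares of the other two: 40² + 57² = 4849 < 6889 = 83².

obtuse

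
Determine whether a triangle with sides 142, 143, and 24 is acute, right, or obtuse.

Compare the square of the longest side to the sum of squares of the other two: 24² + 142² = 20740 > 20449 = 143².

acute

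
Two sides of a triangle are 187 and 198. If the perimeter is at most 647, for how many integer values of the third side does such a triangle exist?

Triangle inequality: 11 < x < 385. Perimeter ≤ 647 gives x ≤ 647 − 187 − 198 = 262.
So 11 < x ≤ 262; integers 12 through 262: 251 values.

251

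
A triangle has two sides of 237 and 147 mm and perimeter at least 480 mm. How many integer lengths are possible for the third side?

288

Triangle inequality: 90 < x < 384. Perimeter ≥ 480 gives x ≥ 480 − 237 − 147 = 96.
So 96 ≤ x < 384; integers 96 through 383: 288 values.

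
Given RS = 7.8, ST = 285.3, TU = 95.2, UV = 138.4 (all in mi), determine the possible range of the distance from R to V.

43.9 ≤ RV ≤ 526.7 mi

The maximum is all hops collinear in one direction: 7.8 + 285.3 + 95.2 + 138.4 = 526.7.
The longest hop is 285.3; the others sum to 241.4. Folding the others back against it leaves at least 285.3 − 241.4 = 43.9.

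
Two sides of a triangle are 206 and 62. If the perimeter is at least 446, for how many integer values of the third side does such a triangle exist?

Triangle inequality: 144 < x < 268. Perimeter ≥ 446 gives x ≥ 446 − 206 − 62 = 178.
So 178 ≤ x < 268; integers 178 through 267: 90 values.

90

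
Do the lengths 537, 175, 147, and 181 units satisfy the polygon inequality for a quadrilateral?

No

For a quadrilateral, each side must be shorter than the sum of the others.
Here the longest side is 537, but the remaining 3 sides sum to only 503.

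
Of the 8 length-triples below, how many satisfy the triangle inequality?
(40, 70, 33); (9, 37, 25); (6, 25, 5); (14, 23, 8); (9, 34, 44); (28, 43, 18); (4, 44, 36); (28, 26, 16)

3

(33,40,70): 33+40 > 70 → valid
(9,25,37): 9+25 ≤ 37 → not valid
(5,6,25): 5+6 ≤ 25 → not valid
(8,14,23): 8+14 ≤ 23 → not valid
(9,34,44): 9+34 ≤ 44 → not valid
(18,28,43): 18+28 > 43 → valid
(4,36,44): 4+36 ≤ 44 → not valid
(16,26,28): 16+26 > 28 → valid
3 of the 8 triples form a triangle.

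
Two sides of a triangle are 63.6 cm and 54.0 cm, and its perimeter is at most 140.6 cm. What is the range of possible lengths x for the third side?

9.6 < x ≤ 23.0

Triangle inequality alone gives 9.6 < x < 117.6.
The perimeter condition gives x ≤ 140.6 − 63.6 − 54.0 = 23.0.
Intersecting the two: 9.6 < x ≤ 23.0.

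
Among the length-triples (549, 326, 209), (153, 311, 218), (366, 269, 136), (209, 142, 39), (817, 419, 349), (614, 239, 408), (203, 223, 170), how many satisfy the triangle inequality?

4

(209,326,549): 209+326 ≤ 549 → not valid
(153,218,311): 153+218 > 311 → valid
(136,269,366): 136+269 > 366 → valid
(39,142,209): 39+142 ≤ 209 → not valid
(349,419,817): 349+419 ≤ 817 → not valid
(239,408,614): 239+408 > 614 → valid
(170,203,223): 170+203 > 223 → valid
4 of the 7 triples form a triangle.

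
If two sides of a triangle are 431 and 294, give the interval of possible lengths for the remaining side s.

By the triangle inequality, s must be less than 431 + 294 = 725 and greater than |431 − 294| = 137.

137 < s < 725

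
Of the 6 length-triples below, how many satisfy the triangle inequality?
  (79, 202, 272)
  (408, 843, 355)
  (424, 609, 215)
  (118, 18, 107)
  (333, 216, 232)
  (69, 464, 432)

5

(79,202,272): 79+202 > 272 → valid
(355,408,843): 355+408 ≤ 843 → not valid
(215,424,609): 215+424 > 609 → valid
(18,107,118): 18+107 > 118 → valid
(216,232,333): 216+232 > 333 → valid
(69,432,464): 69+432 > 464 → valid
5 of the 6 triples form a triangle.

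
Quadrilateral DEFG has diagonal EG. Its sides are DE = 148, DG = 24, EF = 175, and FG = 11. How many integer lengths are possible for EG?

7

From triangle DEG: 124 < EG < 172.
From triangle FEG: 164 < EG < 186.
Intersection: 164 < EG < 172, so integers 165 through 171: 7 values.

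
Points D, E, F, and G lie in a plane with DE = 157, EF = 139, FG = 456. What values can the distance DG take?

The maximum is all hops collinear in one direction: 157 + 139 + 456 = 752.
The longest hop is 456; the others sum to 296. Folding the others back against it leaves at least 456 − 296 = 160.

160 ≤ DG ≤ 752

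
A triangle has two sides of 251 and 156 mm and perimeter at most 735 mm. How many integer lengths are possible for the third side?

233

Triangle inequality: 95 < x < 407. Perimeter ≤ 735 gives x ≤ 735 − 251 − 156 = 328.
So 95 < x ≤ 328; integers 96 through 328: 233 values.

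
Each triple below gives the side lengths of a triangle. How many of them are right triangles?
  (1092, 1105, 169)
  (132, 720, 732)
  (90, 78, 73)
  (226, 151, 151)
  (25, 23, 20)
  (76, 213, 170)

2

(1092,1105,169): 169²+1092² = 1221025 = 1105² → right
(132,720,732): 132²+720² = 535824 = 732² → right
(90,78,73): 73²+78² = 11413 > 8100 = 90² → acute
(226,151,151): 151²+151² = 45602 < 51076 = 226² → obtuse
(25,23,20): 20²+23² = 929 > 625 = 25² → acute
(76,213,170): 76²+170² = 34676 < 45369 = 213² → obtuse
2 of the 6 are right.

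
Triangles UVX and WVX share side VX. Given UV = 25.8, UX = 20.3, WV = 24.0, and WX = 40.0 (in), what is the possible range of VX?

From triangle UVX: |25.8 − 20.3| < VX < 25.8 + 20.3, i.e. 5.5 < VX < 46.1.
From triangle WVX: 16.0 < VX < 64.0.
Both must hold, so VX lies in the intersection.

16.0 < VX < 46.1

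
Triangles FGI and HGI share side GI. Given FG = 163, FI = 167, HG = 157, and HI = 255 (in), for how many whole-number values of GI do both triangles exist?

231

From triangle FGI: 4 < GI < 330.
From triangle HGI: 98 < GI < 412.
Intersection: 98 < GI < 330, so integers 99 through 329: 231 values.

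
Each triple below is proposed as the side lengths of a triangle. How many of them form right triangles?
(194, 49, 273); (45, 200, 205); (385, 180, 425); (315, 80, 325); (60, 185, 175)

4

(194,49,273): 49+194 ≤ 273, not a triangle
(45,200,205): 45²+200² = 42025 = 205² → right
(385,180,425): 180²+385² = 180625 = 425² → right
(315,80,325): 80²+315² = 105625 = 325² → right
(60,185,175): 60²+175² = 34225 = 185² → right
4 of the 5 are right.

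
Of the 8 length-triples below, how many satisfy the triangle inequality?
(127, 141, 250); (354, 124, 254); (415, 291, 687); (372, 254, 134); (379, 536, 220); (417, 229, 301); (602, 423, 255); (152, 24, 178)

7

(127,141,250): 127+141 > 250 → valid
(124,254,354): 124+254 > 354 → valid
(291,415,687): 291+415 > 687 → valid
(134,254,372): 134+254 > 372 → valid
(220,379,536): 220+379 > 536 → valid
(229,301,417): 229+301 > 417 → valid
(255,423,602): 255+423 > 602 → valid
(24,152,178): 24+152 ≤ 178 → not valid
7 of the 8 triples form a triangle.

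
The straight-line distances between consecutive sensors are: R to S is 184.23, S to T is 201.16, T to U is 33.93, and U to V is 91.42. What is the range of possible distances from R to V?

0 ≤ RV ≤ 510.74

The maximum is all hops collinear in one direction: 184.23 + 201.16 + 33.93 + 91.42 = 510.74.
The longest hop is 201.16; the others sum to 309.58. Since 201.16 ≤ 309.58, the path can fold back on itself completely, so the minimum distance is 0.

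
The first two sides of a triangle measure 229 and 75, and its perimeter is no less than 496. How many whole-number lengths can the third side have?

Triangle inequality: 154 < x < 304. Perimeter ≥ 496 gives x ≥ 496 − 229 − 75 = 192.
So 192 ≤ x < 304; integers 192 through 303: 112 values.

112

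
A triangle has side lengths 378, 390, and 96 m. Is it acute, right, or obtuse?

right

Compare the square of the longest side to the sum of squares of the other two: 96² + 378² = 152100 = 390².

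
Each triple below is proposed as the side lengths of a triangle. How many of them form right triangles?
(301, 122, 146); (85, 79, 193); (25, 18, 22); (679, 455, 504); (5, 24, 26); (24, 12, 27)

1

(301,122,146): 122+146 ≤ 301, not a triangle
(85,79,193): 79+85 ≤ 193, not a triangle
(25,18,22): 18²+22² = 808 > 625 = 25² → acute
(679,455,504): 455²+504² = 461041 = 679² → right
(5,24,26): 5²+24² = 601 < 676 = 26² → obtuse
(24,12,27): 12²+24² = 720 < 729 = 27² → obtuse
1 of the 6 is right.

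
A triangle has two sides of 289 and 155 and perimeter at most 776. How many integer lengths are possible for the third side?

198

Triangle inequality: 134 < x < 444. Perimeter ≤ 776 gives x ≤ 776 − 289 − 155 = 332.
So 134 < x ≤ 332; integers 135 through 332: 198 values.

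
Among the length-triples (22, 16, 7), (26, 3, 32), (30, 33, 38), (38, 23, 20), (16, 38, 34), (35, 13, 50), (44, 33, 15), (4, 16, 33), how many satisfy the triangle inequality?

(7,16,22): 7+16 > 22 → valid
(3,26,32): 3+26 ≤ 32 → not valid
(30,33,38): 30+33 > 38 → valid
(20,23,38): 20+23 > 38 → valid
(16,34,38): 16+34 > 38 → valid
(13,35,50): 13+35 ≤ 50 → not valid
(15,33,44): 15+33 > 44 → valid
(4,16,33): 4+16 ≤ 33 → not valid
5 of the 8 triples form a triangle.

5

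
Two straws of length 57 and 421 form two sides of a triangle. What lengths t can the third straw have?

364 < t < 478

By the triangle inequality, t must be less than 57 + 421 = 478 and greater than |57 − 421| = 364.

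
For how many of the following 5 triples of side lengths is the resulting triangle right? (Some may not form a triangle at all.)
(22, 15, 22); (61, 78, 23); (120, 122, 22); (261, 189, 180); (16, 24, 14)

(22,15,22): 15²+22² = 709 > 484 = 22² → acute
(61,78,23): 23²+61² = 4250 < 6084 = 78² → obtuse
(120,122,22): 22²+120² = 14884 = 122² → right
(261,189,180): 180²+189² = 68121 = 261² → right
(16,24,14): 14²+16² = 452 < 576 = 24² → obtuse
2 of the 5 are right.

2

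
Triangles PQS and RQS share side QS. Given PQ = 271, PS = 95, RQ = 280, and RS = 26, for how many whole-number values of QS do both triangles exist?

51

From triangle PQS: 176 < QS < 366.
From triangle RQS: 254 < QS < 306.
Intersection: 254 < QS < 306, so integers 255 through 305: 51 values.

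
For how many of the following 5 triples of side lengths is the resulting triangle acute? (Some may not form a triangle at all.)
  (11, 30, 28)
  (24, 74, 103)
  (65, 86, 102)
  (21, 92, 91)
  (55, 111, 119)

(11,30,28): 11²+28² = 905 > 900 = 30² → acute
(24,74,103): 24+74 ≤ 103, not a triangle
(65,86,102): 65²+86² = 11621 > 10404 = 102² → acute
(21,92,91): 21²+91² = 8722 > 8464 = 92² → acute
(55,111,119): 55²+111² = 15346 > 14161 = 119² → acute
4 of the 5 are acute.

4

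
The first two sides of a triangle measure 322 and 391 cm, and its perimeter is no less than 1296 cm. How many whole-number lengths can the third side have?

130

Triangle inequality: 69 < x < 713. Perimeter ≥ 1296 gives x ≥ 1296 − 322 − 391 = 583.
So 583 ≤ x < 713; integers 583 through 712: 130 values.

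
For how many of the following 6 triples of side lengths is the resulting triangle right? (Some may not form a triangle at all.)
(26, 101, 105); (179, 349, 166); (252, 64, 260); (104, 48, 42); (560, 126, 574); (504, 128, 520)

(26,101,105): 26²+101² = 10877 < 11025 = 105² → obtuse
(179,349,166): 166+179 ≤ 349, not a triangle
(252,64,260): 64²+252² = 67600 = 260² → right
(104,48,42): 42+48 ≤ 104, not a triangle
(560,126,574): 126²+560² = 329476 = 574² → right
(504,128,520): 128²+504² = 270400 = 520² → right
3 of the 6 are right.

3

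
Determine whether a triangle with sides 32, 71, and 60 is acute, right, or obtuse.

obtuse

Compare the square of the longest side to the sum of squares of the other two: 32² + 60² = 4624 < 5041 = 71².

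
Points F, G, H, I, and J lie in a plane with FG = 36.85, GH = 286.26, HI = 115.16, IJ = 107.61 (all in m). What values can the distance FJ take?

The maximum is all hops collinear in one direction: 36.85 + 286.26 + 115.16 + 107.61 = 545.88.
The longest hop is 286.26; the others sum to 259.62. Folding the others back against it leaves at least 286.26 − 259.62 = 26.64.

26.64 ≤ FJ ≤ 545.88 m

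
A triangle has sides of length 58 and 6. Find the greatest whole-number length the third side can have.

The third side must be strictly less than 58 + 6 = 64.
The largest integer below 64 is 63.

63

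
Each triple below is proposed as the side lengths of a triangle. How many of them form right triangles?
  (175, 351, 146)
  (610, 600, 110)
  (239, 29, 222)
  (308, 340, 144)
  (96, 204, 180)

3

(175,351,146): 146+175 ≤ 351, not a triangle
(610,600,110): 110²+600² = 372100 = 610² → right
(239,29,222): 29²+222² = 50125 < 57121 = 239² → obtuse
(308,340,144): 144²+308² = 115600 = 340² → right
(96,204,180): 96²+180² = 41616 = 204² → right
3 of the 5 are right.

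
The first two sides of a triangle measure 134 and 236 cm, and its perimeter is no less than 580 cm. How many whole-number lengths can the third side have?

Triangle inequality: 102 < x < 370. Perimeter ≥ 580 gives x ≥ 580 − 134 − 236 = 210.
So 210 ≤ x < 370; integers 210 through 369: 160 values.

160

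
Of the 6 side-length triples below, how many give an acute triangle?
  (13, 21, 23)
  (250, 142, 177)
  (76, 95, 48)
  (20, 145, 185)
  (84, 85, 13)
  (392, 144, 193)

(13,21,23): 13²+21² = 610 > 529 = 23² → acute
(250,142,177): 142²+177² = 51493 < 62500 = 250² → obtuse
(76,95,48): 48²+76² = 8080 < 9025 = 95² → obtuse
(20,145,185): 20+145 ≤ 185, not a triangle
(84,85,13): 13²+84² = 7225 = 85² → right
(392,144,193): 144+193 ≤ 392, not a triangle
1 of the 6 is acute.

1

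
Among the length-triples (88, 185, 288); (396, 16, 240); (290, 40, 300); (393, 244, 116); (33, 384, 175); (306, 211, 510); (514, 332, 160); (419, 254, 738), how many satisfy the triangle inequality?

2

(88,185,288): 88+185 ≤ 288 → not valid
(16,240,396): 16+240 ≤ 396 → not valid
(40,290,300): 40+290 > 300 → valid
(116,244,393): 116+244 ≤ 393 → not valid
(33,175,384): 33+175 ≤ 384 → not valid
(211,306,510): 211+306 > 510 → valid
(160,332,514): 160+332 ≤ 514 → not valid
(254,419,738): 254+419 ≤ 738 → not valid
2 of the 8 triples form a triangle.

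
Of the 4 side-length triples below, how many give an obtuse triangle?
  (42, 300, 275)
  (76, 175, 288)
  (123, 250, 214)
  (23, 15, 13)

(42,300,275): 42²+275² = 77389 < 90000 = 300² → obtuse
(76,175,288): 76+175 ≤ 288, not a triangle
(123,250,214): 123²+214² = 60925 < 62500 = 250² → obtuse
(23,15,13): 13²+15² = 394 < 529 = 23² → obtuse
3 of the 4 are obtuse.

3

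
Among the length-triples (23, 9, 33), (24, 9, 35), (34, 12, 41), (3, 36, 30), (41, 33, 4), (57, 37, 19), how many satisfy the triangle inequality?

1

(9,23,33): 9+23 ≤ 33 → not valid
(9,24,35): 9+24 ≤ 35 → not valid
(12,34,41): 12+34 > 41 → valid
(3,30,36): 3+30 ≤ 36 → not valid
(4,33,41): 4+33 ≤ 41 → not valid
(19,37,57): 19+37 ≤ 57 → not valid
1 of the 6 triples forms a triangle.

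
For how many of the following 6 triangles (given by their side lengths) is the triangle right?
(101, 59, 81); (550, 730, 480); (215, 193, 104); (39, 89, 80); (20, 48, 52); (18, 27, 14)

(101,59,81): 59²+81² = 10042 < 10201 = 101² → obtuse
(550,730,480): 480²+550² = 532900 = 730² → right
(215,193,104): 104²+193² = 48065 > 46225 = 215² → acute
(39,89,80): 39²+80² = 7921 = 89² → right
(20,48,52): 20²+48² = 2704 = 52² → right
(18,27,14): 14²+18² = 520 < 729 = 27² → obtuse
3 of the 6 are right.

3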